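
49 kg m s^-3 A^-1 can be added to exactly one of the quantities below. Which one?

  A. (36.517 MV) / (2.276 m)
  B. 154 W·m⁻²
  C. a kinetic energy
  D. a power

A.

Reference: kg·m·s⁻³·A⁻¹.
Each option:
  A. [kg·m²·s⁻³·A⁻¹] / [m] = kg·m·s⁻³·A⁻¹  ← same
  B. W·m⁻² = J·s⁻¹·m⁻² = kg·s⁻³
  C. [kinetic energy] = kg·m²·s⁻²
  D. [power] = kg·m²·s⁻³
Only A. matches kg·m·s⁻³·A⁻¹.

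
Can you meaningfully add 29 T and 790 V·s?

No

Reduce each to base SI dimensions:
  29 T:  T = Wb·m⁻² = kg·s⁻²·A⁻¹
  790 V·s:  V·s = J·C⁻¹·s = kg·m²·s⁻²·A⁻¹
kg·s⁻²·A⁻¹ ≠ kg·m²·s⁻²·A⁻¹, so they cannot be added.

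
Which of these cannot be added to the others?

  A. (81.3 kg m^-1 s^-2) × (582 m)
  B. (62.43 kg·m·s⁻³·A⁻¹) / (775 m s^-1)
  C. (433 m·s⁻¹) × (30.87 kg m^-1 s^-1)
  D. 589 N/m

Reduce each to base SI dimensions:
  A. [kg·m⁻¹·s⁻²] · [m] = kg·s⁻²
  B. [kg·m·s⁻³·A⁻¹] / [m·s⁻¹] = kg·s⁻²·A⁻¹
  C. [m·s⁻¹] · [kg·m⁻¹·s⁻¹] = kg·s⁻²
  D. N·m⁻¹ = kg·m·s⁻²·m⁻¹ = kg·s⁻²
All reduce to kg·s⁻² except B., which is kg·s⁻²·A⁻¹.

B.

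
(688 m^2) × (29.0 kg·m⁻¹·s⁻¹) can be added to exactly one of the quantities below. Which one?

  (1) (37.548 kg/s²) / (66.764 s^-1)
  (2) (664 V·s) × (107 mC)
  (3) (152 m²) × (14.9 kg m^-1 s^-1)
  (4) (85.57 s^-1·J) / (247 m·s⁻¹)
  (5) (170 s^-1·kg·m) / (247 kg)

Reference: [m²] · [kg·m⁻¹·s⁻¹] = kg·m·s⁻¹.
Each option:
  (1) [kg·s⁻²] / [s⁻¹] = kg·s⁻¹
  (2) [kg·m²·s⁻²·A⁻¹] · [s·A] = kg·m²·s⁻¹
  (3) [m²] · [kg·m⁻¹·s⁻¹] = kg·m·s⁻¹  ← same
  (4) [kg·m²·s⁻³] / [m·s⁻¹] = kg·m·s⁻²
  (5) [kg·m·s⁻¹] / [kg] = m·s⁻¹
Only (3) matches kg·m·s⁻¹.

(3)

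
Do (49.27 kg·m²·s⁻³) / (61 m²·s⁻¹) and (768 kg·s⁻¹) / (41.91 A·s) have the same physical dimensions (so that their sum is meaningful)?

Expand each in SI base units:
  (49.27 kg·m²·s⁻³) / (61 m²·s⁻¹):  [kg·m²·s⁻³] / [m²·s⁻¹] = kg·s⁻²
  (768 kg·s⁻¹) / (41.91 A·s):  [kg·s⁻¹] / [s·A] = kg·s⁻²·A⁻¹
kg·s⁻² ≠ kg·s⁻²·A⁻¹, so they cannot be added.

No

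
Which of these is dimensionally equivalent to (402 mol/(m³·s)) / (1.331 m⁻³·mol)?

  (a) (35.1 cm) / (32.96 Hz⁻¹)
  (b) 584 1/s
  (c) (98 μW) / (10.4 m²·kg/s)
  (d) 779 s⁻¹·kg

Reference: [m⁻³·s⁻¹·mol] / [m⁻³·mol] = s⁻¹.
Each option:
  (a) [m] / [s] = m·s⁻¹
  (b) s⁻¹  ← same
  (c) [kg·m²·s⁻³] / [kg·m²·s⁻¹] = s⁻²
  (d) kg·s⁻¹
Only (b) matches s⁻¹.

(b)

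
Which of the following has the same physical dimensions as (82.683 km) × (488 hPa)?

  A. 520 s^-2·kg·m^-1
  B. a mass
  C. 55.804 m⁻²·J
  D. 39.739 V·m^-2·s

C.

Reference: [m] · [kg·m⁻¹·s⁻²] = kg·s⁻².
Each option:
  A. kg·m⁻¹·s⁻²
  B. [mass] = kg
  C. J·m⁻² = N·m·m⁻² = kg·s⁻²  ← same
  D. V·s·m⁻² = J·C⁻¹·s·m⁻² = kg·s⁻²·A⁻¹
Only C. matches kg·s⁻².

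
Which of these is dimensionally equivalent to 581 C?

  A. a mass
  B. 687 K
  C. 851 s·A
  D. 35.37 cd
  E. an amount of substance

Reference: C = s·A.
Each option:
  A. [mass] = kg
  B. K
  C. A·s = s·A  ← same
  D. cd
  E. [amount of substance] = mol
Only C. matches s·A.

C.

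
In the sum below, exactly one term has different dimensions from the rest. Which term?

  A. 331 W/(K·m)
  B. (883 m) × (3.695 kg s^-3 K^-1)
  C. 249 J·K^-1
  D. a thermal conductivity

Reduce each to base SI dimensions:
  A. W·m⁻¹·K⁻¹ = J·s⁻¹·m⁻¹·K⁻¹ = kg·m·s⁻³·K⁻¹
  B. [m] · [kg·s⁻³·K⁻¹] = kg·m·s⁻³·K⁻¹
  C. J·K⁻¹ = N·m·K⁻¹ = kg·m²·s⁻²·K⁻¹
  D. [thermal conductivity] = kg·m·s⁻³·K⁻¹
All reduce to kg·m·s⁻³·K⁻¹ except C., which is kg·m²·s⁻²·K⁻¹.

C.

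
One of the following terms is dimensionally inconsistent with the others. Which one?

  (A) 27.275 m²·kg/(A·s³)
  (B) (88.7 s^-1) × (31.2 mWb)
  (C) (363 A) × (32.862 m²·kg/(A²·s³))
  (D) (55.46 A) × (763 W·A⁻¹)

(D)

Dimensions:
  (A) kg·m²·s⁻³·A⁻¹
  (B) [s⁻¹] · [kg·m²·s⁻²·A⁻¹] = kg·m²·s⁻³·A⁻¹
  (C) [A] · [kg·m²·s⁻³·A⁻²] = kg·m²·s⁻³·A⁻¹
  (D) [A] · [kg·m²·s⁻³·A⁻¹] = kg·m²·s⁻³
All reduce to kg·m²·s⁻³·A⁻¹ except (D), which is kg·m²·s⁻³.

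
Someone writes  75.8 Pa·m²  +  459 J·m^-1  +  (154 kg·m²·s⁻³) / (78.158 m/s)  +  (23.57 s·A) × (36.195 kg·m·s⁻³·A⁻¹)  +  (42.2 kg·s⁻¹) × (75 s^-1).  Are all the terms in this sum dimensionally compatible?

No

Expand each in SI base units:
  75.8 Pa·m²:  Pa·m² = N·m⁻²·m² = kg·m·s⁻²
  459 J·m^-1:  J·m⁻¹ = N·m·m⁻¹ = kg·m·s⁻²
  (154 kg·m²·s⁻³) / (78.158 m/s):  [kg·m²·s⁻³] / [m·s⁻¹] = kg·m·s⁻²
  (23.57 s·A) × (36.195 kg·m·s⁻³·A⁻¹):  [s·A] · [kg·m·s⁻³·A⁻¹] = kg·m·s⁻²
  (42.2 kg·s⁻¹) × (75 s^-1):  [kg·s⁻¹] · [s⁻¹] = kg·s⁻²
The terms do not share a single dimension (kg·m·s⁻² vs kg·s⁻²).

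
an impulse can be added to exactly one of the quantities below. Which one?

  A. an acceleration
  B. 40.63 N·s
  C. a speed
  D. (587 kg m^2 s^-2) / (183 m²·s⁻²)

Reference: [impulse] = kg·m·s⁻¹.
Each option:
  A. [acceleration] = m·s⁻²
  B. N·s = kg·m·s⁻²·s = kg·m·s⁻¹  ← same
  C. [speed] = m·s⁻¹
  D. [kg·m²·s⁻²] / [m²·s⁻²] = kg
Only B. matches kg·m·s⁻¹.

B.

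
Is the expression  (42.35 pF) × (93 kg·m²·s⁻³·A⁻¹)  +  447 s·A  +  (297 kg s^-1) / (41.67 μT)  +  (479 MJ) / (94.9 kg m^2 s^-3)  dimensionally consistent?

In SI base units:
  (42.35 pF) × (93 kg·m²·s⁻³·A⁻¹):  [kg⁻¹·m⁻²·s⁴·A²] · [kg·m²·s⁻³·A⁻¹] = s·A
  447 s·A:  A·s = s·A
  (297 kg s^-1) / (41.67 μT):  [kg·s⁻¹] / [kg·s⁻²·A⁻¹] = s·A
  (479 MJ) / (94.9 kg m^2 s^-3):  [kg·m²·s⁻²] / [kg·m²·s⁻³] = s
The terms do not share a single dimension (s vs s·A).

No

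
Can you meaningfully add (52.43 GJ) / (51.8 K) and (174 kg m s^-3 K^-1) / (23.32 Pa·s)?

No

Work out the base dimensions of each:
  (52.43 GJ) / (51.8 K):  [kg·m²·s⁻²] / [K] = kg·m²·s⁻²·K⁻¹
  (174 kg m s^-3 K^-1) / (23.32 Pa·s):  [kg·m·s⁻³·K⁻¹] / [kg·m⁻¹·s⁻¹] = m²·s⁻²·K⁻¹
kg·m²·s⁻²·K⁻¹ ≠ m²·s⁻²·K⁻¹, so they cannot be added.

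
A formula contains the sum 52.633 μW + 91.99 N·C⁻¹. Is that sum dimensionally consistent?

No

Dimensions:
  52.633 μW:  W = J·s⁻¹ = kg·m²·s⁻³
  91.99 N·C⁻¹:  N·C⁻¹ = kg·m·s⁻²·(s·A)⁻¹ = kg·m·s⁻³·A⁻¹
kg·m²·s⁻³ ≠ kg·m·s⁻³·A⁻¹, so they cannot be added.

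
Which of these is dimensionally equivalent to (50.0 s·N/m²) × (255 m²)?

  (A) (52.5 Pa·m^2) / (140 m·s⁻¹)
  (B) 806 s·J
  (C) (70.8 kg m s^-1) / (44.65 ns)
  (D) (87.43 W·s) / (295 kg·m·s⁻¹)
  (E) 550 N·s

(E)

Reference: [kg·m⁻¹·s⁻¹] · [m²] = kg·m·s⁻¹.
Each option:
  (A) [kg·m·s⁻²] / [m·s⁻¹] = kg·s⁻¹
  (B) J·s = N·m·s = kg·m²·s⁻¹
  (C) [kg·m·s⁻¹] / [s] = kg·m·s⁻²
  (D) [kg·m²·s⁻²] / [kg·m·s⁻¹] = m·s⁻¹
  (E) N·s = kg·m·s⁻²·s = kg·m·s⁻¹  ← same
Only (E) matches kg·m·s⁻¹.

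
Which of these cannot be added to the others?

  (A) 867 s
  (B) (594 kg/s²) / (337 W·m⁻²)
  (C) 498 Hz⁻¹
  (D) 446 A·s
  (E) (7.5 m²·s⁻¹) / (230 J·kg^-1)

(D)

Expand each in SI base units:
  (A) s
  (B) [kg·s⁻²] / [kg·s⁻³] = s
  (C) Hz⁻¹ = (s⁻¹)⁻¹ = s
  (D) A·s = s·A
  (E) [m²·s⁻¹] / [m²·s⁻²] = s
All reduce to s except (D), which is s·A.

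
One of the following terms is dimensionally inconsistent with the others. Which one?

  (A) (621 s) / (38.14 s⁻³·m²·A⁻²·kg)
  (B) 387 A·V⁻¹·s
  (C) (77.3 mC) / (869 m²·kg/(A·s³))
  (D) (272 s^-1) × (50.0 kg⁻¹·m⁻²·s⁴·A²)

(D)

Expand each in SI base units:
  (A) [s] / [kg·m²·s⁻³·A⁻²] = kg⁻¹·m⁻²·s⁴·A²
  (B) A·s·V⁻¹ = A·s·(J·C⁻¹)⁻¹ = kg⁻¹·m⁻²·s⁴·A²
  (C) [s·A] / [kg·m²·s⁻³·A⁻¹] = kg⁻¹·m⁻²·s⁴·A²
  (D) [s⁻¹] · [kg⁻¹·m⁻²·s⁴·A²] = kg⁻¹·m⁻²·s³·A²
All reduce to kg⁻¹·m⁻²·s⁴·A² except (D), which is kg⁻¹·m⁻²·s³·A².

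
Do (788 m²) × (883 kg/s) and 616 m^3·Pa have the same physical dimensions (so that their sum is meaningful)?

No

Work out the base dimensions of each:
  (788 m²) × (883 kg/s):  [m²] · [kg·s⁻¹] = kg·m²·s⁻¹
  616 m^3·Pa:  Pa·m³ = N·m⁻²·m³ = kg·m²·s⁻²
kg·m²·s⁻¹ ≠ kg·m²·s⁻², so they cannot be added.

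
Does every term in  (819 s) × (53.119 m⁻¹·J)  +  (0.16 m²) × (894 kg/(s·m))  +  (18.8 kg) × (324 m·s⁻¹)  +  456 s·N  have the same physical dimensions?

Expand each in SI base units:
  (819 s) × (53.119 m⁻¹·J):  [s] · [kg·m·s⁻²] = kg·m·s⁻¹
  (0.16 m²) × (894 kg/(s·m)):  [m²] · [kg·m⁻¹·s⁻¹] = kg·m·s⁻¹
  (18.8 kg) × (324 m·s⁻¹):  [kg] · [m·s⁻¹] = kg·m·s⁻¹
  456 s·N:  N·s = kg·m·s⁻²·s = kg·m·s⁻¹
Every term reduces to kg·m·s⁻¹.

Yes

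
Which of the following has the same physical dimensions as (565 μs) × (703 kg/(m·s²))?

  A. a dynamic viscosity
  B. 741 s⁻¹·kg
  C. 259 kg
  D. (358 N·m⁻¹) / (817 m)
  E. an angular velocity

A.

Reference: [s] · [kg·m⁻¹·s⁻²] = kg·m⁻¹·s⁻¹.
Each option:
  A. [dynamic viscosity] = kg·m⁻¹·s⁻¹  ← same
  B. kg·s⁻¹
  C. kg
  D. [kg·s⁻²] / [m] = kg·m⁻¹·s⁻²
  E. [angular velocity] = s⁻¹
Only A. matches kg·m⁻¹·s⁻¹.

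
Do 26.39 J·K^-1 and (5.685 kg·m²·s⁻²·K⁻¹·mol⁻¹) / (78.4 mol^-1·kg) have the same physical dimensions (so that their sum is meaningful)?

In SI base units:
  26.39 J·K^-1:  J·K⁻¹ = N·m·K⁻¹ = kg·m²·s⁻²·K⁻¹
  (5.685 kg·m²·s⁻²·K⁻¹·mol⁻¹) / (78.4 mol^-1·kg):  [kg·m²·s⁻²·K⁻¹·mol⁻¹] / [kg·mol⁻¹] = m²·s⁻²·K⁻¹
kg·m²·s⁻²·K⁻¹ ≠ m²·s⁻²·K⁻¹, so they cannot be added.

No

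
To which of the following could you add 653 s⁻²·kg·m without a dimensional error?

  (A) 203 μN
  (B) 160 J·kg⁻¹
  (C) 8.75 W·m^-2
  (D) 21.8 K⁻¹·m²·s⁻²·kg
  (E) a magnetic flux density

(A)

Reference: kg·m·s⁻².
Each option:
  (A) N = kg·m·s⁻²  ← same
  (B) J·kg⁻¹ = N·m·kg⁻¹ = m²·s⁻²
  (C) W·m⁻² = J·s⁻¹·m⁻² = kg·s⁻³
  (D) kg·m²·s⁻²·K⁻¹
  (E) [magnetic flux density] = kg·s⁻²·A⁻¹
Only (A) matches kg·m·s⁻².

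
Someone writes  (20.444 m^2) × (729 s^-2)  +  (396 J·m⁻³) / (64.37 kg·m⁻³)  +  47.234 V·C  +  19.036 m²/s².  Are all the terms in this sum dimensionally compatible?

No

Reduce each to base SI dimensions:
  (20.444 m^2) × (729 s^-2):  [m²] · [s⁻²] = m²·s⁻²
  (396 J·m⁻³) / (64.37 kg·m⁻³):  [kg·m⁻¹·s⁻²] / [kg·m⁻³] = m²·s⁻²
  47.234 V·C:  C·V = s·A·J·C⁻¹ = kg·m²·s⁻²
  19.036 m²/s²:  m²·s⁻²
The terms do not share a single dimension (kg·m²·s⁻² vs m²·s⁻²).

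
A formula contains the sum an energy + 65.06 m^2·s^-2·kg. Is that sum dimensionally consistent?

Yes

Work out the base dimensions of each:
  an energy:  [energy] = kg·m²·s⁻²
  65.06 m^2·s^-2·kg:  kg·m²·s⁻²
Both are kg·m²·s⁻², so they have the same dimensions and can be added.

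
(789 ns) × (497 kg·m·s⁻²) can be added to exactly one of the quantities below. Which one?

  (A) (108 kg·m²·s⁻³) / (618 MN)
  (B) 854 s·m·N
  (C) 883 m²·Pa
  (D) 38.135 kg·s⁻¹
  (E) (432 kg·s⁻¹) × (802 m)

(E)

Reference: [s] · [kg·m·s⁻²] = kg·m·s⁻¹.
Each option:
  (A) [kg·m²·s⁻³] / [kg·m·s⁻²] = m·s⁻¹
  (B) N·m·s = kg·m·s⁻²·m·s = kg·m²·s⁻¹
  (C) Pa·m² = N·m⁻²·m² = kg·m·s⁻²
  (D) kg·s⁻¹
  (E) [kg·s⁻¹] · [m] = kg·m·s⁻¹  ← same
Only (E) matches kg·m·s⁻¹.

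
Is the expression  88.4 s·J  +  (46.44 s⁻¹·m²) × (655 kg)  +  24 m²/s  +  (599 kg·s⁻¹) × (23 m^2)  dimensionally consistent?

In SI base units:
  88.4 s·J:  J·s = N·m·s = kg·m²·s⁻¹
  (46.44 s⁻¹·m²) × (655 kg):  [m²·s⁻¹] · [kg] = kg·m²·s⁻¹
  24 m²/s:  m²·s⁻¹
  (599 kg·s⁻¹) × (23 m^2):  [kg·s⁻¹] · [m²] = kg·m²·s⁻¹
The terms do not share a single dimension (kg·m²·s⁻¹ vs m²·s⁻¹).

No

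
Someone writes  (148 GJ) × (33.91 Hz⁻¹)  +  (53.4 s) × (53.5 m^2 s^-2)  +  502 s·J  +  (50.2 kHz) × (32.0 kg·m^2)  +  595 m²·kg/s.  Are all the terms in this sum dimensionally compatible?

No

Dimensions:
  (148 GJ) × (33.91 Hz⁻¹):  [kg·m²·s⁻²] · [s] = kg·m²·s⁻¹
  (53.4 s) × (53.5 m^2 s^-2):  [s] · [m²·s⁻²] = m²·s⁻¹
  502 s·J:  J·s = N·m·s = kg·m²·s⁻¹
  (50.2 kHz) × (32.0 kg·m^2):  [s⁻¹] · [kg·m²] = kg·m²·s⁻¹
  595 m²·kg/s:  kg·m²·s⁻¹
The terms do not share a single dimension (kg·m²·s⁻¹ vs m²·s⁻¹).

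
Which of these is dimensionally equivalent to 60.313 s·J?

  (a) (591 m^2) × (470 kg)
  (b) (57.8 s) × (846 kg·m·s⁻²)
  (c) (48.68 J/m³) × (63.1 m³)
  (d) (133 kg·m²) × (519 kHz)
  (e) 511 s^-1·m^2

(d)

Reference: J·s = N·m·s = kg·m²·s⁻¹.
Each option:
  (a) [m²] · [kg] = kg·m²
  (b) [s] · [kg·m·s⁻²] = kg·m·s⁻¹
  (c) [kg·m⁻¹·s⁻²] · [m³] = kg·m²·s⁻²
  (d) [kg·m²] · [s⁻¹] = kg·m²·s⁻¹  ← same
  (e) m²·s⁻¹
Only (d) matches kg·m²·s⁻¹.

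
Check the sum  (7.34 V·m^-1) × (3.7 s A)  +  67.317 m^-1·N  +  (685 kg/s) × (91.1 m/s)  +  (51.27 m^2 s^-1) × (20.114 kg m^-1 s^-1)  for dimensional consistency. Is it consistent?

No

In SI base units:
  (7.34 V·m^-1) × (3.7 s A):  [kg·m·s⁻³·A⁻¹] · [s·A] = kg·m·s⁻²
  67.317 m^-1·N:  N·m⁻¹ = kg·m·s⁻²·m⁻¹ = kg·s⁻²
  (685 kg/s) × (91.1 m/s):  [kg·s⁻¹] · [m·s⁻¹] = kg·m·s⁻²
  (51.27 m^2 s^-1) × (20.114 kg m^-1 s^-1):  [m²·s⁻¹] · [kg·m⁻¹·s⁻¹] = kg·m·s⁻²
The terms do not share a single dimension (kg·m·s⁻² vs kg·s⁻²).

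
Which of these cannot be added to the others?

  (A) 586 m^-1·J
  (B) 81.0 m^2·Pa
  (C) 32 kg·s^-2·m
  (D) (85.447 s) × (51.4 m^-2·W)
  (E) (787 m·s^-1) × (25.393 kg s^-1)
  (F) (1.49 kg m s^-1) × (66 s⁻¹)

Reduce each to base SI dimensions:
  (A) J·m⁻¹ = N·m·m⁻¹ = kg·m·s⁻²
  (B) Pa·m² = N·m⁻²·m² = kg·m·s⁻²
  (C) kg·m·s⁻²
  (D) [s] · [kg·s⁻³] = kg·s⁻²
  (E) [m·s⁻¹] · [kg·s⁻¹] = kg·m·s⁻²
  (F) [kg·m·s⁻¹] · [s⁻¹] = kg·m·s⁻²
All reduce to kg·m·s⁻² except (D), which is kg·s⁻².

(D)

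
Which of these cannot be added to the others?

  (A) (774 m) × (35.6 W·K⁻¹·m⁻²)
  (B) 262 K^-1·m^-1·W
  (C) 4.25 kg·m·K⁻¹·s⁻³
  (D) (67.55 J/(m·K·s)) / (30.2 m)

(D)

Work out the base dimensions of each:
  (A) [m] · [kg·s⁻³·K⁻¹] = kg·m·s⁻³·K⁻¹
  (B) W·m⁻¹·K⁻¹ = J·s⁻¹·m⁻¹·K⁻¹ = kg·m·s⁻³·K⁻¹
  (C) kg·m·s⁻³·K⁻¹
  (D) [kg·m·s⁻³·K⁻¹] / [m] = kg·s⁻³·K⁻¹
All reduce to kg·m·s⁻³·K⁻¹ except (D), which is kg·s⁻³·K⁻¹.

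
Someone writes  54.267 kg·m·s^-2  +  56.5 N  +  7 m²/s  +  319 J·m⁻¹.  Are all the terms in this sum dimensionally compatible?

No

In SI base units:
  54.267 kg·m·s^-2:  kg·m·s⁻²
  56.5 N:  N = kg·m·s⁻²
  7 m²/s:  m²·s⁻¹
  319 J·m⁻¹:  J·m⁻¹ = N·m·m⁻¹ = kg·m·s⁻²
The terms do not share a single dimension (kg·m·s⁻² vs m²·s⁻¹).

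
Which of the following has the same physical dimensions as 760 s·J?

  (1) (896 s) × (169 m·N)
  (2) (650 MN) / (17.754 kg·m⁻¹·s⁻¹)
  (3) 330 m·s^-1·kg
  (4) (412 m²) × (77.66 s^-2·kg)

(1)

Reference: J·s = N·m·s = kg·m²·s⁻¹.
Each option:
  (1) [s] · [kg·m²·s⁻²] = kg·m²·s⁻¹  ← same
  (2) [kg·m·s⁻²] / [kg·m⁻¹·s⁻¹] = m²·s⁻¹
  (3) kg·m·s⁻¹
  (4) [m²] · [kg·s⁻²] = kg·m²·s⁻²
Only (1) matches kg·m²·s⁻¹.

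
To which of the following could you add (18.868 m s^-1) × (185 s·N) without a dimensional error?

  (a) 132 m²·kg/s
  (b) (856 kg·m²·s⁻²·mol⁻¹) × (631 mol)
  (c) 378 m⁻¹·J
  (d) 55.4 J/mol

Reference: [m·s⁻¹] · [kg·m·s⁻¹] = kg·m²·s⁻².
Each option:
  (a) kg·m²·s⁻¹
  (b) [kg·m²·s⁻²·mol⁻¹] · [mol] = kg·m²·s⁻²  ← same
  (c) J·m⁻¹ = N·m·m⁻¹ = kg·m·s⁻²
  (d) J·mol⁻¹ = N·m·mol⁻¹ = kg·m²·s⁻²·mol⁻¹
Only (b) matches kg·m²·s⁻².

(b)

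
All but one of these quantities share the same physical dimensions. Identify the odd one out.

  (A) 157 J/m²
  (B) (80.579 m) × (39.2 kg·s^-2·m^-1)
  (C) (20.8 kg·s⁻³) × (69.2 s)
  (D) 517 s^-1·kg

(D)

Reduce each to base SI dimensions:
  (A) J·m⁻² = N·m·m⁻² = kg·s⁻²
  (B) [m] · [kg·m⁻¹·s⁻²] = kg·s⁻²
  (C) [kg·s⁻³] · [s] = kg·s⁻²
  (D) kg·s⁻¹
All reduce to kg·s⁻² except (D), which is kg·s⁻¹.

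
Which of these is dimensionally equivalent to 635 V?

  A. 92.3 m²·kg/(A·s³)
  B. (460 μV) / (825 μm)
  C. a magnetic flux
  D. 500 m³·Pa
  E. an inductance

Reference: V = J·C⁻¹ = kg·m²·s⁻³·A⁻¹.
Each option:
  A. kg·m²·s⁻³·A⁻¹  ← same
  B. [kg·m²·s⁻³·A⁻¹] / [m] = kg·m·s⁻³·A⁻¹
  C. [magnetic flux] = kg·m²·s⁻²·A⁻¹
  D. Pa·m³ = N·m⁻²·m³ = kg·m²·s⁻²
  E. [inductance] = kg·m²·s⁻²·A⁻²
Only A. matches kg·m²·s⁻³·A⁻¹.

A.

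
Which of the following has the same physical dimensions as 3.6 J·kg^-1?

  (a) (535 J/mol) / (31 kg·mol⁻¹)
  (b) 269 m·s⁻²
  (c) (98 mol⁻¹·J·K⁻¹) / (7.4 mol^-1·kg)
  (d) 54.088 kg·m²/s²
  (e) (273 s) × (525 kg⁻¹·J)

(a)

Reference: J·kg⁻¹ = N·m·kg⁻¹ = m²·s⁻².
Each option:
  (a) [kg·m²·s⁻²·mol⁻¹] / [kg·mol⁻¹] = m²·s⁻²  ← same
  (b) m·s⁻²
  (c) [kg·m²·s⁻²·K⁻¹·mol⁻¹] / [kg·mol⁻¹] = m²·s⁻²·K⁻¹
  (d) kg·m²·s⁻²
  (e) [s] · [m²·s⁻²] = m²·s⁻¹
Only (a) matches m²·s⁻².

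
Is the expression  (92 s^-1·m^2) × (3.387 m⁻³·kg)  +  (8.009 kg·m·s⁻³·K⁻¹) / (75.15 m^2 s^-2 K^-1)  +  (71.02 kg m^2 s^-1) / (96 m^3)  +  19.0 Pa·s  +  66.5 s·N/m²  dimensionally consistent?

In SI base units:
  (92 s^-1·m^2) × (3.387 m⁻³·kg):  [m²·s⁻¹] · [kg·m⁻³] = kg·m⁻¹·s⁻¹
  (8.009 kg·m·s⁻³·K⁻¹) / (75.15 m^2 s^-2 K^-1):  [kg·m·s⁻³·K⁻¹] / [m²·s⁻²·K⁻¹] = kg·m⁻¹·s⁻¹
  (71.02 kg m^2 s^-1) / (96 m^3):  [kg·m²·s⁻¹] / [m³] = kg·m⁻¹·s⁻¹
  19.0 Pa·s:  Pa·s = N·m⁻²·s = kg·m⁻¹·s⁻¹
  66.5 s·N/m²:  N·s·m⁻² = kg·m·s⁻²·s·m⁻² = kg·m⁻¹·s⁻¹
Every term reduces to kg·m⁻¹·s⁻¹.

Yes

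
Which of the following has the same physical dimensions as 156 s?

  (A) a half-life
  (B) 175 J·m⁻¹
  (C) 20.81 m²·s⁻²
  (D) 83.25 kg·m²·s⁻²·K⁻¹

Reference: s.
Each option:
  (A) [half-life] = s  ← same
  (B) J·m⁻¹ = N·m·m⁻¹ = kg·m·s⁻²
  (C) m²·s⁻²
  (D) kg·m²·s⁻²·K⁻¹
Only (A) matches s.

(A)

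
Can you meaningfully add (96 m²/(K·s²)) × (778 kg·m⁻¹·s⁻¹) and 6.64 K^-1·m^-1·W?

Yes

Reduce each to base SI dimensions:
  (96 m²/(K·s²)) × (778 kg·m⁻¹·s⁻¹):  [m²·s⁻²·K⁻¹] · [kg·m⁻¹·s⁻¹] = kg·m·s⁻³·K⁻¹
  6.64 K^-1·m^-1·W:  W·m⁻¹·K⁻¹ = J·s⁻¹·m⁻¹·K⁻¹ = kg·m·s⁻³·K⁻¹
Both are kg·m·s⁻³·K⁻¹, so they have the same dimensions and can be added.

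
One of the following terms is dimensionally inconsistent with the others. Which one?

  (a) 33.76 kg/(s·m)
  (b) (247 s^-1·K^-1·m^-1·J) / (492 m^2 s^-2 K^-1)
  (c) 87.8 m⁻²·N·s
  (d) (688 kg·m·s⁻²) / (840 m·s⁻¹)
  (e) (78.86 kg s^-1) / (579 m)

(d)

In SI base units:
  (a) kg·m⁻¹·s⁻¹
  (b) [kg·m·s⁻³·K⁻¹] / [m²·s⁻²·K⁻¹] = kg·m⁻¹·s⁻¹
  (c) N·s·m⁻² = kg·m·s⁻²·s·m⁻² = kg·m⁻¹·s⁻¹
  (d) [kg·m·s⁻²] / [m·s⁻¹] = kg·s⁻¹
  (e) [kg·s⁻¹] / [m] = kg·m⁻¹·s⁻¹
All reduce to kg·m⁻¹·s⁻¹ except (d), which is kg·s⁻¹.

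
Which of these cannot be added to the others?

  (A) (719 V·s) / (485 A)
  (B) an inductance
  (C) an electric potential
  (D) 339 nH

Reduce each to base SI dimensions:
  (A) [kg·m²·s⁻²·A⁻¹] / [A] = kg·m²·s⁻²·A⁻²
  (B) [inductance] = kg·m²·s⁻²·A⁻²
  (C) [electric potential] = kg·m²·s⁻³·A⁻¹
  (D) H = V·s·A⁻¹ = kg·m²·s⁻²·A⁻²
All reduce to kg·m²·s⁻²·A⁻² except (C), which is kg·m²·s⁻³·A⁻¹.

(C)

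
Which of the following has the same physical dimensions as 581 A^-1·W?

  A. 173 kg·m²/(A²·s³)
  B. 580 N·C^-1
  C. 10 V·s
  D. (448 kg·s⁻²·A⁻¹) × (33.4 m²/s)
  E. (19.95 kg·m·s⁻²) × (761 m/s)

Reference: W·A⁻¹ = J·s⁻¹·A⁻¹ = kg·m²·s⁻³·A⁻¹.
Each option:
  A. kg·m²·s⁻³·A⁻²
  B. N·C⁻¹ = kg·m·s⁻²·(s·A)⁻¹ = kg·m·s⁻³·A⁻¹
  C. V·s = J·C⁻¹·s = kg·m²·s⁻²·A⁻¹
  D. [kg·s⁻²·A⁻¹] · [m²·s⁻¹] = kg·m²·s⁻³·A⁻¹  ← same
  E. [kg·m·s⁻²] · [m·s⁻¹] = kg·m²·s⁻³
Only D. matches kg·m²·s⁻³·A⁻¹.

D.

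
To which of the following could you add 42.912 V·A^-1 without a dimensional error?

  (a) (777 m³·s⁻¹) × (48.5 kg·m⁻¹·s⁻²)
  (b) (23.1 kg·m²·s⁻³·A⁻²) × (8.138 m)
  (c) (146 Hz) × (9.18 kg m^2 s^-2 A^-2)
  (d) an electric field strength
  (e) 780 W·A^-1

Reference: V·A⁻¹ = J·C⁻¹·A⁻¹ = kg·m²·s⁻³·A⁻².
Each option:
  (a) [m³·s⁻¹] · [kg·m⁻¹·s⁻²] = kg·m²·s⁻³
  (b) [kg·m²·s⁻³·A⁻²] · [m] = kg·m³·s⁻³·A⁻²
  (c) [s⁻¹] · [kg·m²·s⁻²·A⁻²] = kg·m²·s⁻³·A⁻²  ← same
  (d) [electric field strength] = kg·m·s⁻³·A⁻¹
  (e) W·A⁻¹ = J·s⁻¹·A⁻¹ = kg·m²·s⁻³·A⁻¹
Only (c) matches kg·m²·s⁻³·A⁻².

(c)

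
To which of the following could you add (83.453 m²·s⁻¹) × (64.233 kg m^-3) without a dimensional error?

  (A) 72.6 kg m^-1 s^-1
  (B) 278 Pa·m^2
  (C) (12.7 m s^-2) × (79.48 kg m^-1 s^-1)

(A)

Reference: [m²·s⁻¹] · [kg·m⁻³] = kg·m⁻¹·s⁻¹.
Each option:
  (A) kg·m⁻¹·s⁻¹  ← same
  (B) Pa·m² = N·m⁻²·m² = kg·m·s⁻²
  (C) [m·s⁻²] · [kg·m⁻¹·s⁻¹] = kg·s⁻³
Only (A) matches kg·m⁻¹·s⁻¹.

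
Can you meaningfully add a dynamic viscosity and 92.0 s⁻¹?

Expand each in SI base units:
  a dynamic viscosity:  [dynamic viscosity] = kg·m⁻¹·s⁻¹
  92.0 s⁻¹:  s⁻¹
kg·m⁻¹·s⁻¹ ≠ s⁻¹, so they cannot be added.

No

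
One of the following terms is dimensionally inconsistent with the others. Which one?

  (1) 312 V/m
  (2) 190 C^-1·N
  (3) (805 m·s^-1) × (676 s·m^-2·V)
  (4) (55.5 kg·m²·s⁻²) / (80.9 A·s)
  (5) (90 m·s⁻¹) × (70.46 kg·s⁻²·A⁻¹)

Dimensions:
  (1) V·m⁻¹ = J·C⁻¹·m⁻¹ = kg·m·s⁻³·A⁻¹
  (2) N·C⁻¹ = kg·m·s⁻²·(s·A)⁻¹ = kg·m·s⁻³·A⁻¹
  (3) [m·s⁻¹] · [kg·s⁻²·A⁻¹] = kg·m·s⁻³·A⁻¹
  (4) [kg·m²·s⁻²] / [s·A] = kg·m²·s⁻³·A⁻¹
  (5) [m·s⁻¹] · [kg·s⁻²·A⁻¹] = kg·m·s⁻³·A⁻¹
All reduce to kg·m·s⁻³·A⁻¹ except (4), which is kg·m²·s⁻³·A⁻¹.

(4)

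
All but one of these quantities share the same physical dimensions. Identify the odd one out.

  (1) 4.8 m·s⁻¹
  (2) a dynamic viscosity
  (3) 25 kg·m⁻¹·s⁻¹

Reduce each to base SI dimensions:
  (1) m·s⁻¹
  (2) [dynamic viscosity] = kg·m⁻¹·s⁻¹
  (3) kg·m⁻¹·s⁻¹
All reduce to kg·m⁻¹·s⁻¹ except (1), which is m·s⁻¹.

(1)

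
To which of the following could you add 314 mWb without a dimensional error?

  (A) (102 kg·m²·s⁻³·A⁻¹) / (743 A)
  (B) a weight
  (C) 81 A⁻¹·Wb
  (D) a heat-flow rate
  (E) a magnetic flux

Reference: Wb = V·s = kg·m²·s⁻²·A⁻¹.
Each option:
  (A) [kg·m²·s⁻³·A⁻¹] / [A] = kg·m²·s⁻³·A⁻²
  (B) [weight] = kg·m·s⁻²
  (C) Wb·A⁻¹ = V·s·A⁻¹ = kg·m²·s⁻²·A⁻²
  (D) [heat-flow rate] = kg·m²·s⁻³
  (E) [magnetic flux] = kg·m²·s⁻²·A⁻¹  ← same
Only (E) matches kg·m²·s⁻²·A⁻¹.

(E)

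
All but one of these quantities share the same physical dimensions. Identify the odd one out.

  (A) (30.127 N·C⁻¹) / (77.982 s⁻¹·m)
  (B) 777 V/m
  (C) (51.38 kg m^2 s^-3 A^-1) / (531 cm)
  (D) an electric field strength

Expand each in SI base units:
  (A) [kg·m·s⁻³·A⁻¹] / [m·s⁻¹] = kg·s⁻²·A⁻¹
  (B) V·m⁻¹ = J·C⁻¹·m⁻¹ = kg·m·s⁻³·A⁻¹
  (C) [kg·m²·s⁻³·A⁻¹] / [m] = kg·m·s⁻³·A⁻¹
  (D) [electric field strength] = kg·m·s⁻³·A⁻¹
All reduce to kg·m·s⁻³·A⁻¹ except (A), which is kg·s⁻²·A⁻¹.

(A)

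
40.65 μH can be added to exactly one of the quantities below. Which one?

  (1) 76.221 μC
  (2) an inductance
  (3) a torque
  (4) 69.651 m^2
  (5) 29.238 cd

Reference: H = V·s·A⁻¹ = kg·m²·s⁻²·A⁻².
Each option:
  (1) C = s·A
  (2) [inductance] = kg·m²·s⁻²·A⁻²  ← same
  (3) [torque] = kg·m²·s⁻²
  (4) m²
  (5) cd
Only (2) matches kg·m²·s⁻²·A⁻².

(2)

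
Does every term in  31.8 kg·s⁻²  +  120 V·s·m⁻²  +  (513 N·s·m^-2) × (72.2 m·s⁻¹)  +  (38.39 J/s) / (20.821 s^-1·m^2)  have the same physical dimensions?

No

In SI base units:
  31.8 kg·s⁻²:  kg·s⁻²
  120 V·s·m⁻²:  V·s·m⁻² = J·C⁻¹·s·m⁻² = kg·s⁻²·A⁻¹
  (513 N·s·m^-2) × (72.2 m·s⁻¹):  [kg·m⁻¹·s⁻¹] · [m·s⁻¹] = kg·s⁻²
  (38.39 J/s) / (20.821 s^-1·m^2):  [kg·m²·s⁻³] / [m²·s⁻¹] = kg·s⁻²
The terms do not share a single dimension (kg·s⁻² vs kg·s⁻²·A⁻¹).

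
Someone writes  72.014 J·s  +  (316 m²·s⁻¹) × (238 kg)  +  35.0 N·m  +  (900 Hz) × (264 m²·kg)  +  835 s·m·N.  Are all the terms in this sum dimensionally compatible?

Reduce each to base SI dimensions:
  72.014 J·s:  J·s = N·m·s = kg·m²·s⁻¹
  (316 m²·s⁻¹) × (238 kg):  [m²·s⁻¹] · [kg] = kg·m²·s⁻¹
  35.0 N·m:  N·m = kg·m·s⁻²·m = kg·m²·s⁻²
  (900 Hz) × (264 m²·kg):  [s⁻¹] · [kg·m²] = kg·m²·s⁻¹
  835 s·m·N:  N·m·s = kg·m·s⁻²·m·s = kg·m²·s⁻¹
The terms do not share a single dimension (kg·m²·s⁻² vs kg·m²·s⁻¹).

No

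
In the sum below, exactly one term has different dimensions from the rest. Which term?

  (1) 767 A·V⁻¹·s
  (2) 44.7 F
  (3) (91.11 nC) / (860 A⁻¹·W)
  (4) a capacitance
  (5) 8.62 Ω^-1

Dimensions:
  (1) A·s·V⁻¹ = A·s·(J·C⁻¹)⁻¹ = kg⁻¹·m⁻²·s⁴·A²
  (2) F = C·V⁻¹ = kg⁻¹·m⁻²·s⁴·A²
  (3) [s·A] / [kg·m²·s⁻³·A⁻¹] = kg⁻¹·m⁻²·s⁴·A²
  (4) [capacitance] = kg⁻¹·m⁻²·s⁴·A²
  (5) Ω⁻¹ = (V·A⁻¹)⁻¹ = kg⁻¹·m⁻²·s³·A²
All reduce to kg⁻¹·m⁻²·s⁴·A² except (5), which is kg⁻¹·m⁻²·s³·A².

(5)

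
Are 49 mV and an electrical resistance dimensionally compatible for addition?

No

Work out the base dimensions of each:
  49 mV:  V = J·C⁻¹ = kg·m²·s⁻³·A⁻¹
  an electrical resistance:  [electrical resistance] = kg·m²·s⁻³·A⁻²
kg·m²·s⁻³·A⁻¹ ≠ kg·m²·s⁻³·A⁻², so they cannot be added.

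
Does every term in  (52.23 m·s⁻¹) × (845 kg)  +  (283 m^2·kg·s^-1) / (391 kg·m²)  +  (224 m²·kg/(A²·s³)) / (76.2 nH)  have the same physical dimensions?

No

Work out the base dimensions of each:
  (52.23 m·s⁻¹) × (845 kg):  [m·s⁻¹] · [kg] = kg·m·s⁻¹
  (283 m^2·kg·s^-1) / (391 kg·m²):  [kg·m²·s⁻¹] / [kg·m²] = s⁻¹
  (224 m²·kg/(A²·s³)) / (76.2 nH):  [kg·m²·s⁻³·A⁻²] / [kg·m²·s⁻²·A⁻²] = s⁻¹
The terms do not share a single dimension (kg·m·s⁻¹ vs s⁻¹).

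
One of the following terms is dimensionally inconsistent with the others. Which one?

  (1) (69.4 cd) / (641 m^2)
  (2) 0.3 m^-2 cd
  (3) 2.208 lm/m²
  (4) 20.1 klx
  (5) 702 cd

(5)

Expand each in SI base units:
  (1) [cd] / [m²] = m⁻²·cd
  (2) m⁻²·cd
  (3) lm·m⁻² = cd·m⁻² = m⁻²·cd
  (4) lx = lm·m⁻² = m⁻²·cd
  (5) cd
All reduce to m⁻²·cd except (5), which is cd.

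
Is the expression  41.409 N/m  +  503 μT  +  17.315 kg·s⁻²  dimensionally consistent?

No

Expand each in SI base units:
  41.409 N/m:  N·m⁻¹ = kg·m·s⁻²·m⁻¹ = kg·s⁻²
  503 μT:  T = Wb·m⁻² = kg·s⁻²·A⁻¹
  17.315 kg·s⁻²:  kg·s⁻²
The terms do not share a single dimension (kg·s⁻² vs kg·s⁻²·A⁻¹).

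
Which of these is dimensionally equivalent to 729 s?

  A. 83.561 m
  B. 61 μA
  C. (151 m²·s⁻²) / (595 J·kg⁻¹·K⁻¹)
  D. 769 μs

D.

Reference: s.
Each option:
  A. m
  B. A
  C. [m²·s⁻²] / [m²·s⁻²·K⁻¹] = K
  D. s  ← same
Only D. matches s.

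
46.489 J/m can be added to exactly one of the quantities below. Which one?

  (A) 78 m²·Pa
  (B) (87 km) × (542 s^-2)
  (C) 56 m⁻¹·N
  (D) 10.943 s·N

Reference: J·m⁻¹ = N·m·m⁻¹ = kg·m·s⁻².
Each option:
  (A) Pa·m² = N·m⁻²·m² = kg·m·s⁻²  ← same
  (B) [m] · [s⁻²] = m·s⁻²
  (C) N·m⁻¹ = kg·m·s⁻²·m⁻¹ = kg·s⁻²
  (D) N·s = kg·m·s⁻²·s = kg·m·s⁻¹
Only (A) matches kg·m·s⁻².

(A)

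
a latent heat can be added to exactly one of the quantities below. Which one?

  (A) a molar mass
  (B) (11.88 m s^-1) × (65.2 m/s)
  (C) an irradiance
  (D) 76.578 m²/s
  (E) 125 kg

Reference: [latent heat] = m²·s⁻².
Each option:
  (A) [molar mass] = kg·mol⁻¹
  (B) [m·s⁻¹] · [m·s⁻¹] = m²·s⁻²  ← same
  (C) [irradiance] = kg·s⁻³
  (D) m²·s⁻¹
  (E) kg
Only (B) matches m²·s⁻².

(B)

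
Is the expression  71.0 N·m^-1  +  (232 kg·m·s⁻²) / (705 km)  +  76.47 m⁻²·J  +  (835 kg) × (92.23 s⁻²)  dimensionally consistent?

Yes

Reduce each to base SI dimensions:
  71.0 N·m^-1:  N·m⁻¹ = kg·m·s⁻²·m⁻¹ = kg·s⁻²
  (232 kg·m·s⁻²) / (705 km):  [kg·m·s⁻²] / [m] = kg·s⁻²
  76.47 m⁻²·J:  J·m⁻² = N·m·m⁻² = kg·s⁻²
  (835 kg) × (92.23 s⁻²):  [kg] · [s⁻²] = kg·s⁻²
Every term reduces to kg·s⁻².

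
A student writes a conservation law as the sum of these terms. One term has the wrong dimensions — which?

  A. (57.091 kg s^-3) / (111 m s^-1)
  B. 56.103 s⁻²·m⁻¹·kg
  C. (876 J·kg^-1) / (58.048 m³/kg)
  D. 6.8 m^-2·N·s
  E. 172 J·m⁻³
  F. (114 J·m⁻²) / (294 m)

D.

Work out the base dimensions of each:
  A. [kg·s⁻³] / [m·s⁻¹] = kg·m⁻¹·s⁻²
  B. kg·m⁻¹·s⁻²
  C. [m²·s⁻²] / [kg⁻¹·m³] = kg·m⁻¹·s⁻²
  D. N·s·m⁻² = kg·m·s⁻²·s·m⁻² = kg·m⁻¹·s⁻¹
  E. J·m⁻³ = N·m·m⁻³ = kg·m⁻¹·s⁻²
  F. [kg·s⁻²] / [m] = kg·m⁻¹·s⁻²
All reduce to kg·m⁻¹·s⁻² except D., which is kg·m⁻¹·s⁻¹.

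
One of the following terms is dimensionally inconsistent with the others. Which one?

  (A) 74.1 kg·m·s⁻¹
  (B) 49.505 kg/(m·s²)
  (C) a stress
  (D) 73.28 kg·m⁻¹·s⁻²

In SI base units:
  (A) kg·m·s⁻¹
  (B) kg·m⁻¹·s⁻²
  (C) [stress] = kg·m⁻¹·s⁻²
  (D) kg·m⁻¹·s⁻²
All reduce to kg·m⁻¹·s⁻² except (A), which is kg·m·s⁻¹.

(A)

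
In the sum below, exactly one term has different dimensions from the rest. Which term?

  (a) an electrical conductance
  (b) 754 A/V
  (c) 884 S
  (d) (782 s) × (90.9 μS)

Expand each in SI base units:
  (a) [electrical conductance] = kg⁻¹·m⁻²·s³·A²
  (b) A·V⁻¹ = A·(J·C⁻¹)⁻¹ = kg⁻¹·m⁻²·s³·A²
  (c) S = Ω⁻¹ = kg⁻¹·m⁻²·s³·A²
  (d) [s] · [kg⁻¹·m⁻²·s³·A²] = kg⁻¹·m⁻²·s⁴·A²
All reduce to kg⁻¹·m⁻²·s³·A² except (d), which is kg⁻¹·m⁻²·s⁴·A².

(d)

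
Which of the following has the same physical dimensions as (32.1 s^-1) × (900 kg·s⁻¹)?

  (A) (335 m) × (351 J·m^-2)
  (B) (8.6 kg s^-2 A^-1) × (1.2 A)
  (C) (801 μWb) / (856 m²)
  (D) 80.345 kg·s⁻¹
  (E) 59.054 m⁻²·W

(B)

Reference: [s⁻¹] · [kg·s⁻¹] = kg·s⁻².
Each option:
  (A) [m] · [kg·s⁻²] = kg·m·s⁻²
  (B) [kg·s⁻²·A⁻¹] · [A] = kg·s⁻²  ← same
  (C) [kg·m²·s⁻²·A⁻¹] / [m²] = kg·s⁻²·A⁻¹
  (D) kg·s⁻¹
  (E) W·m⁻² = J·s⁻¹·m⁻² = kg·s⁻³
Only (B) matches kg·s⁻².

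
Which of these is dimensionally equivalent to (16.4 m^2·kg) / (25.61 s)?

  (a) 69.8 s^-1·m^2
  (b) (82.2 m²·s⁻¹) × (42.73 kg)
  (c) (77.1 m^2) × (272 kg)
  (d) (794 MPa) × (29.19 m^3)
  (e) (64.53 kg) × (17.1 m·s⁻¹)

Reference: [kg·m²] / [s] = kg·m²·s⁻¹.
Each option:
  (a) m²·s⁻¹
  (b) [m²·s⁻¹] · [kg] = kg·m²·s⁻¹  ← same
  (c) [m²] · [kg] = kg·m²
  (d) [kg·m⁻¹·s⁻²] · [m³] = kg·m²·s⁻²
  (e) [kg] · [m·s⁻¹] = kg·m·s⁻¹
Only (b) matches kg·m²·s⁻¹.

(b)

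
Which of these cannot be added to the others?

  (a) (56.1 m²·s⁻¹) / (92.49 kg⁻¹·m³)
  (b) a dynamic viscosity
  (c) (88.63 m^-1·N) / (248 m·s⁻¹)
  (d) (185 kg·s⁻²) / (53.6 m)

Expand each in SI base units:
  (a) [m²·s⁻¹] / [kg⁻¹·m³] = kg·m⁻¹·s⁻¹
  (b) [dynamic viscosity] = kg·m⁻¹·s⁻¹
  (c) [kg·s⁻²] / [m·s⁻¹] = kg·m⁻¹·s⁻¹
  (d) [kg·s⁻²] / [m] = kg·m⁻¹·s⁻²
All reduce to kg·m⁻¹·s⁻¹ except (d), which is kg·m⁻¹·s⁻².

(d)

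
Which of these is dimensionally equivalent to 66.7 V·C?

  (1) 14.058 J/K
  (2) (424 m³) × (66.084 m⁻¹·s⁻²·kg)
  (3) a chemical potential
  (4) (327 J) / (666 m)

(2)

Reference: C·V = s·A·J·C⁻¹ = kg·m²·s⁻².
Each option:
  (1) J·K⁻¹ = N·m·K⁻¹ = kg·m²·s⁻²·K⁻¹
  (2) [m³] · [kg·m⁻¹·s⁻²] = kg·m²·s⁻²  ← same
  (3) [chemical potential] = kg·m²·s⁻²·mol⁻¹
  (4) [kg·m²·s⁻²] / [m] = kg·m·s⁻²
Only (2) matches kg·m²·s⁻².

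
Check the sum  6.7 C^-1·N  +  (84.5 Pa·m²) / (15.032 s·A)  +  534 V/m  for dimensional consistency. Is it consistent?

Yes

Expand each in SI base units:
  6.7 C^-1·N:  N·C⁻¹ = kg·m·s⁻²·(s·A)⁻¹ = kg·m·s⁻³·A⁻¹
  (84.5 Pa·m²) / (15.032 s·A):  [kg·m·s⁻²] / [s·A] = kg·m·s⁻³·A⁻¹
  534 V/m:  V·m⁻¹ = J·C⁻¹·m⁻¹ = kg·m·s⁻³·A⁻¹
Every term reduces to kg·m·s⁻³·A⁻¹.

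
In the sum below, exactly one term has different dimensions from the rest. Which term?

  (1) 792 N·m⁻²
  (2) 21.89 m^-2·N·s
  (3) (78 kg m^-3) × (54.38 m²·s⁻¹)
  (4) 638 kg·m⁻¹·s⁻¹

(1)

Expand each in SI base units:
  (1) N·m⁻² = kg·m·s⁻²·m⁻² = kg·m⁻¹·s⁻²
  (2) N·s·m⁻² = kg·m·s⁻²·s·m⁻² = kg·m⁻¹·s⁻¹
  (3) [kg·m⁻³] · [m²·s⁻¹] = kg·m⁻¹·s⁻¹
  (4) kg·m⁻¹·s⁻¹
All reduce to kg·m⁻¹·s⁻¹ except (1), which is kg·m⁻¹·s⁻².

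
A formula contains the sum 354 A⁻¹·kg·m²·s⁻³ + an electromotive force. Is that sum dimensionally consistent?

Reduce each to base SI dimensions:
  354 A⁻¹·kg·m²·s⁻³:  kg·m²·s⁻³·A⁻¹
  an electromotive force:  [electromotive force] = kg·m²·s⁻³·A⁻¹
Both are kg·m²·s⁻³·A⁻¹, so they have the same dimensions and can be added.

Yes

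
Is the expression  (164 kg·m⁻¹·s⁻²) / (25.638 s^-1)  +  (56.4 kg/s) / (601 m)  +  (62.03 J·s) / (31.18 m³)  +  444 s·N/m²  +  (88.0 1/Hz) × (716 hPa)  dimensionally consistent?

Yes

Work out the base dimensions of each:
  (164 kg·m⁻¹·s⁻²) / (25.638 s^-1):  [kg·m⁻¹·s⁻²] / [s⁻¹] = kg·m⁻¹·s⁻¹
  (56.4 kg/s) / (601 m):  [kg·s⁻¹] / [m] = kg·m⁻¹·s⁻¹
  (62.03 J·s) / (31.18 m³):  [kg·m²·s⁻¹] / [m³] = kg·m⁻¹·s⁻¹
  444 s·N/m²:  N·s·m⁻² = kg·m·s⁻²·s·m⁻² = kg·m⁻¹·s⁻¹
  (88.0 1/Hz) × (716 hPa):  [s] · [kg·m⁻¹·s⁻²] = kg·m⁻¹·s⁻¹
Every term reduces to kg·m⁻¹·s⁻¹.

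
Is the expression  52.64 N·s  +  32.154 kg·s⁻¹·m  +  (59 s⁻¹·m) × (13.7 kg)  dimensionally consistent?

In SI base units:
  52.64 N·s:  N·s = kg·m·s⁻²·s = kg·m·s⁻¹
  32.154 kg·s⁻¹·m:  kg·m·s⁻¹
  (59 s⁻¹·m) × (13.7 kg):  [m·s⁻¹] · [kg] = kg·m·s⁻¹
Every term reduces to kg·m·s⁻¹.

Yes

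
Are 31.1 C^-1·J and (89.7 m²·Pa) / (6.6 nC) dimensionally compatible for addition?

No

Dimensions:
  31.1 C^-1·J:  J·C⁻¹ = N·m·(s·A)⁻¹ = kg·m²·s⁻³·A⁻¹
  (89.7 m²·Pa) / (6.6 nC):  [kg·m·s⁻²] / [s·A] = kg·m·s⁻³·A⁻¹
kg·m²·s⁻³·A⁻¹ ≠ kg·m·s⁻³·A⁻¹, so they cannot be added.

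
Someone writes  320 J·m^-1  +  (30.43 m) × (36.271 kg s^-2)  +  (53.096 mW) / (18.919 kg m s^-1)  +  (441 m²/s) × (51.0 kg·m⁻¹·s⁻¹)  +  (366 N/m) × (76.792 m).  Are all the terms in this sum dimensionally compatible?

No

Expand each in SI base units:
  320 J·m^-1:  J·m⁻¹ = N·m·m⁻¹ = kg·m·s⁻²
  (30.43 m) × (36.271 kg s^-2):  [m] · [kg·s⁻²] = kg·m·s⁻²
  (53.096 mW) / (18.919 kg m s^-1):  [kg·m²·s⁻³] / [kg·m·s⁻¹] = m·s⁻²
  (441 m²/s) × (51.0 kg·m⁻¹·s⁻¹):  [m²·s⁻¹] · [kg·m⁻¹·s⁻¹] = kg·m·s⁻²
  (366 N/m) × (76.792 m):  [kg·s⁻²] · [m] = kg·m·s⁻²
The terms do not share a single dimension (kg·m·s⁻² vs m·s⁻²).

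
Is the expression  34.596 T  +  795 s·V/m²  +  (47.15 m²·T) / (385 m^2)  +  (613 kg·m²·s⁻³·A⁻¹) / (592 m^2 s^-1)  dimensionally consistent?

Yes

Work out the base dimensions of each:
  34.596 T:  T = Wb·m⁻² = kg·s⁻²·A⁻¹
  795 s·V/m²:  V·s·m⁻² = J·C⁻¹·s·m⁻² = kg·s⁻²·A⁻¹
  (47.15 m²·T) / (385 m^2):  [kg·m²·s⁻²·A⁻¹] / [m²] = kg·s⁻²·A⁻¹
  (613 kg·m²·s⁻³·A⁻¹) / (592 m^2 s^-1):  [kg·m²·s⁻³·A⁻¹] / [m²·s⁻¹] = kg·s⁻²·A⁻¹
Every term reduces to kg·s⁻²·A⁻¹.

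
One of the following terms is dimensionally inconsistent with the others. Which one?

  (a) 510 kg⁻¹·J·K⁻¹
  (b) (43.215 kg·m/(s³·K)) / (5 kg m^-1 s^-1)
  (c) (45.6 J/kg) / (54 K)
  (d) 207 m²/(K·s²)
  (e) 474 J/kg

Work out the base dimensions of each:
  (a) J·kg⁻¹·K⁻¹ = N·m·kg⁻¹·K⁻¹ = m²·s⁻²·K⁻¹
  (b) [kg·m·s⁻³·K⁻¹] / [kg·m⁻¹·s⁻¹] = m²·s⁻²·K⁻¹
  (c) [m²·s⁻²] / [K] = m²·s⁻²·K⁻¹
  (d) m²·s⁻²·K⁻¹
  (e) J·kg⁻¹ = N·m·kg⁻¹ = m²·s⁻²
All reduce to m²·s⁻²·K⁻¹ except (e), which is m²·s⁻².

(e)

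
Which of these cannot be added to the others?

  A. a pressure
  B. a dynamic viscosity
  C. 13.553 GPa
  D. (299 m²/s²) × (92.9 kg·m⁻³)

Dimensions:
  A. [pressure] = kg·m⁻¹·s⁻²
  B. [dynamic viscosity] = kg·m⁻¹·s⁻¹
  C. Pa = N·m⁻² = kg·m⁻¹·s⁻²
  D. [m²·s⁻²] · [kg·m⁻³] = kg·m⁻¹·s⁻²
All reduce to kg·m⁻¹·s⁻² except B., which is kg·m⁻¹·s⁻¹.

B.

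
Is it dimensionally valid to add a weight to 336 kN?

Reduce each to base SI dimensions:
  a weight:  [weight] = kg·m·s⁻²
  336 kN:  N = kg·m·s⁻²
Both are kg·m·s⁻², so they have the same dimensions and can be added.

Yes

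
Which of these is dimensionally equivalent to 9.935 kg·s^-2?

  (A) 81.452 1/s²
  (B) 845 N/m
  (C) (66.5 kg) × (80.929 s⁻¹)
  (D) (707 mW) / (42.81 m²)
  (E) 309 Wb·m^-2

(B)

Reference: kg·s⁻².
Each option:
  (A) s⁻²
  (B) N·m⁻¹ = kg·m·s⁻²·m⁻¹ = kg·s⁻²  ← same
  (C) [kg] · [s⁻¹] = kg·s⁻¹
  (D) [kg·m²·s⁻³] / [m²] = kg·s⁻³
  (E) Wb·m⁻² = V·s·m⁻² = kg·s⁻²·A⁻¹
Only (B) matches kg·s⁻².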